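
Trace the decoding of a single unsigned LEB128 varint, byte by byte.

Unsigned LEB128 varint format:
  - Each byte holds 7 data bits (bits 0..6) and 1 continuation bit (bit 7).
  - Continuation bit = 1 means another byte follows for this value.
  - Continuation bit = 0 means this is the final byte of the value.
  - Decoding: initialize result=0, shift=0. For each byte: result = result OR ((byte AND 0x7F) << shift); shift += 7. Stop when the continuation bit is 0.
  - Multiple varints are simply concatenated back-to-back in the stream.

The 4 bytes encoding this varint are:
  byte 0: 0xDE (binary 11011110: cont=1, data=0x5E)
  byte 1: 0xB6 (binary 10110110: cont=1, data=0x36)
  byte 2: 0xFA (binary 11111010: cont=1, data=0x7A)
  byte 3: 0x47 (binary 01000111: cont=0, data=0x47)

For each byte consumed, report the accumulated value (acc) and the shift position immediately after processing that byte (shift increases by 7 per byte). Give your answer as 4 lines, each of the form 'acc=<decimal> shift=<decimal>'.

byte 0=0xDE: payload=0x5E=94, contrib = 94<<0 = 94; acc -> 94, shift -> 7
byte 1=0xB6: payload=0x36=54, contrib = 54<<7 = 6912; acc -> 7006, shift -> 14
byte 2=0xFA: payload=0x7A=122, contrib = 122<<14 = 1998848; acc -> 2005854, shift -> 21
byte 3=0x47: payload=0x47=71, contrib = 71<<21 = 148897792; acc -> 150903646, shift -> 28

Answer: acc=94 shift=7
acc=7006 shift=14
acc=2005854 shift=21
acc=150903646 shift=28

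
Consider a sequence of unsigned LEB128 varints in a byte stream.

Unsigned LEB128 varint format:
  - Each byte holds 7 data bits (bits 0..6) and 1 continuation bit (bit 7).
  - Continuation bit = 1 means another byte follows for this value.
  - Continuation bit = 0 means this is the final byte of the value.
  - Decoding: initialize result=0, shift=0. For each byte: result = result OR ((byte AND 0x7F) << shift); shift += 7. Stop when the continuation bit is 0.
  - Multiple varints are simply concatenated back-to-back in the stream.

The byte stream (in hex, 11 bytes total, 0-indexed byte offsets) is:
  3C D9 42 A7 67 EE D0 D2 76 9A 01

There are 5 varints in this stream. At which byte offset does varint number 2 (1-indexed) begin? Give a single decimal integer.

Answer: 1

Derivation:
  byte[0]=0x3C cont=0 payload=0x3C=60: acc |= 60<<0 -> acc=60 shift=7 [end]
Varint 1: bytes[0:1] = 3C -> value 60 (1 byte(s))
  byte[1]=0xD9 cont=1 payload=0x59=89: acc |= 89<<0 -> acc=89 shift=7
  byte[2]=0x42 cont=0 payload=0x42=66: acc |= 66<<7 -> acc=8537 shift=14 [end]
Varint 2: bytes[1:3] = D9 42 -> value 8537 (2 byte(s))
  byte[3]=0xA7 cont=1 payload=0x27=39: acc |= 39<<0 -> acc=39 shift=7
  byte[4]=0x67 cont=0 payload=0x67=103: acc |= 103<<7 -> acc=13223 shift=14 [end]
Varint 3: bytes[3:5] = A7 67 -> value 13223 (2 byte(s))
  byte[5]=0xEE cont=1 payload=0x6E=110: acc |= 110<<0 -> acc=110 shift=7
  byte[6]=0xD0 cont=1 payload=0x50=80: acc |= 80<<7 -> acc=10350 shift=14
  byte[7]=0xD2 cont=1 payload=0x52=82: acc |= 82<<14 -> acc=1353838 shift=21
  byte[8]=0x76 cont=0 payload=0x76=118: acc |= 118<<21 -> acc=248817774 shift=28 [end]
Varint 4: bytes[5:9] = EE D0 D2 76 -> value 248817774 (4 byte(s))
  byte[9]=0x9A cont=1 payload=0x1A=26: acc |= 26<<0 -> acc=26 shift=7
  byte[10]=0x01 cont=0 payload=0x01=1: acc |= 1<<7 -> acc=154 shift=14 [end]
Varint 5: bytes[9:11] = 9A 01 -> value 154 (2 byte(s))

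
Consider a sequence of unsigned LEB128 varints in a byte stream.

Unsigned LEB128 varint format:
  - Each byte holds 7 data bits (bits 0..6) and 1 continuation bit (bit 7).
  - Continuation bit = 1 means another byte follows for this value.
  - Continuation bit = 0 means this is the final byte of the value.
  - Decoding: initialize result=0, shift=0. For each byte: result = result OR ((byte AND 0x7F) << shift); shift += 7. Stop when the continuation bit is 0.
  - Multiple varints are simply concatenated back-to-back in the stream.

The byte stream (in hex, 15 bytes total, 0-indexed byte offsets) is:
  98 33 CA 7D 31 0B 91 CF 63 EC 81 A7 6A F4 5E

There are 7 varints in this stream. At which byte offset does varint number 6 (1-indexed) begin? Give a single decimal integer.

Answer: 9

Derivation:
  byte[0]=0x98 cont=1 payload=0x18=24: acc |= 24<<0 -> acc=24 shift=7
  byte[1]=0x33 cont=0 payload=0x33=51: acc |= 51<<7 -> acc=6552 shift=14 [end]
Varint 1: bytes[0:2] = 98 33 -> value 6552 (2 byte(s))
  byte[2]=0xCA cont=1 payload=0x4A=74: acc |= 74<<0 -> acc=74 shift=7
  byte[3]=0x7D cont=0 payload=0x7D=125: acc |= 125<<7 -> acc=16074 shift=14 [end]
Varint 2: bytes[2:4] = CA 7D -> value 16074 (2 byte(s))
  byte[4]=0x31 cont=0 payload=0x31=49: acc |= 49<<0 -> acc=49 shift=7 [end]
Varint 3: bytes[4:5] = 31 -> value 49 (1 byte(s))
  byte[5]=0x0B cont=0 payload=0x0B=11: acc |= 11<<0 -> acc=11 shift=7 [end]
Varint 4: bytes[5:6] = 0B -> value 11 (1 byte(s))
  byte[6]=0x91 cont=1 payload=0x11=17: acc |= 17<<0 -> acc=17 shift=7
  byte[7]=0xCF cont=1 payload=0x4F=79: acc |= 79<<7 -> acc=10129 shift=14
  byte[8]=0x63 cont=0 payload=0x63=99: acc |= 99<<14 -> acc=1632145 shift=21 [end]
Varint 5: bytes[6:9] = 91 CF 63 -> value 1632145 (3 byte(s))
  byte[9]=0xEC cont=1 payload=0x6C=108: acc |= 108<<0 -> acc=108 shift=7
  byte[10]=0x81 cont=1 payload=0x01=1: acc |= 1<<7 -> acc=236 shift=14
  byte[11]=0xA7 cont=1 payload=0x27=39: acc |= 39<<14 -> acc=639212 shift=21
  byte[12]=0x6A cont=0 payload=0x6A=106: acc |= 106<<21 -> acc=222937324 shift=28 [end]
Varint 6: bytes[9:13] = EC 81 A7 6A -> value 222937324 (4 byte(s))
  byte[13]=0xF4 cont=1 payload=0x74=116: acc |= 116<<0 -> acc=116 shift=7
  byte[14]=0x5E cont=0 payload=0x5E=94: acc |= 94<<7 -> acc=12148 shift=14 [end]
Varint 7: bytes[13:15] = F4 5E -> value 12148 (2 byte(s))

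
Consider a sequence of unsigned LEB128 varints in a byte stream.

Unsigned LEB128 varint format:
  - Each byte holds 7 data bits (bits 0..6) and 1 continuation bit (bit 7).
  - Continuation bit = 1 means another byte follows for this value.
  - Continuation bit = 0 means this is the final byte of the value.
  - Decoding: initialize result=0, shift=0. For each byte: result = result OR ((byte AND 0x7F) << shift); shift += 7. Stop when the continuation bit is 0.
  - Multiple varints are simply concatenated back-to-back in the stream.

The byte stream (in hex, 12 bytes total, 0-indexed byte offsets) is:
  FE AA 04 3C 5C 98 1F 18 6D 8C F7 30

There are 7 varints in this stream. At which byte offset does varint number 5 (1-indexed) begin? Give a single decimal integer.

Answer: 7

Derivation:
  byte[0]=0xFE cont=1 payload=0x7E=126: acc |= 126<<0 -> acc=126 shift=7
  byte[1]=0xAA cont=1 payload=0x2A=42: acc |= 42<<7 -> acc=5502 shift=14
  byte[2]=0x04 cont=0 payload=0x04=4: acc |= 4<<14 -> acc=71038 shift=21 [end]
Varint 1: bytes[0:3] = FE AA 04 -> value 71038 (3 byte(s))
  byte[3]=0x3C cont=0 payload=0x3C=60: acc |= 60<<0 -> acc=60 shift=7 [end]
Varint 2: bytes[3:4] = 3C -> value 60 (1 byte(s))
  byte[4]=0x5C cont=0 payload=0x5C=92: acc |= 92<<0 -> acc=92 shift=7 [end]
Varint 3: bytes[4:5] = 5C -> value 92 (1 byte(s))
  byte[5]=0x98 cont=1 payload=0x18=24: acc |= 24<<0 -> acc=24 shift=7
  byte[6]=0x1F cont=0 payload=0x1F=31: acc |= 31<<7 -> acc=3992 shift=14 [end]
Varint 4: bytes[5:7] = 98 1F -> value 3992 (2 byte(s))
  byte[7]=0x18 cont=0 payload=0x18=24: acc |= 24<<0 -> acc=24 shift=7 [end]
Varint 5: bytes[7:8] = 18 -> value 24 (1 byte(s))
  byte[8]=0x6D cont=0 payload=0x6D=109: acc |= 109<<0 -> acc=109 shift=7 [end]
Varint 6: bytes[8:9] = 6D -> value 109 (1 byte(s))
  byte[9]=0x8C cont=1 payload=0x0C=12: acc |= 12<<0 -> acc=12 shift=7
  byte[10]=0xF7 cont=1 payload=0x77=119: acc |= 119<<7 -> acc=15244 shift=14
  byte[11]=0x30 cont=0 payload=0x30=48: acc |= 48<<14 -> acc=801676 shift=21 [end]
Varint 7: bytes[9:12] = 8C F7 30 -> value 801676 (3 byte(s))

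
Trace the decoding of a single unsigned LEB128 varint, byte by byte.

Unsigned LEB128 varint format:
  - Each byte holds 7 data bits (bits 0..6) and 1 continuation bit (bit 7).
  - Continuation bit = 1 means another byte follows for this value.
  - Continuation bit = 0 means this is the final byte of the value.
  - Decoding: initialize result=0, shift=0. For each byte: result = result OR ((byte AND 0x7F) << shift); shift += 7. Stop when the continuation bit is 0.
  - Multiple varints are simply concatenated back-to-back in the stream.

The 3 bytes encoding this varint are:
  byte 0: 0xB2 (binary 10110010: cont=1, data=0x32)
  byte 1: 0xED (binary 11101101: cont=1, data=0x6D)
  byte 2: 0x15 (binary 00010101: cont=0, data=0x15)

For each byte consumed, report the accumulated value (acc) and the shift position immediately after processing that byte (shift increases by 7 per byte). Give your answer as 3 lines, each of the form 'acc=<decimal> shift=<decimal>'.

byte 0=0xB2: payload=0x32=50, contrib = 50<<0 = 50; acc -> 50, shift -> 7
byte 1=0xED: payload=0x6D=109, contrib = 109<<7 = 13952; acc -> 14002, shift -> 14
byte 2=0x15: payload=0x15=21, contrib = 21<<14 = 344064; acc -> 358066, shift -> 21

Answer: acc=50 shift=7
acc=14002 shift=14
acc=358066 shift=21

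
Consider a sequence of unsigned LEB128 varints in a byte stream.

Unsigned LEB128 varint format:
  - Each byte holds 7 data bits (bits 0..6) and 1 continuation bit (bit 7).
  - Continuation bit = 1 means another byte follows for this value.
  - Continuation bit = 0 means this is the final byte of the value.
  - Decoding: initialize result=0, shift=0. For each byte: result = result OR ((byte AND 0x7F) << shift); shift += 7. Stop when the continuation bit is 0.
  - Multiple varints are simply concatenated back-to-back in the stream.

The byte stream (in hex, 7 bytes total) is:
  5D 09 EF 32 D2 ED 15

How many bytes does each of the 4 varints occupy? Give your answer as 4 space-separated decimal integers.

Answer: 1 1 2 3

Derivation:
  byte[0]=0x5D cont=0 payload=0x5D=93: acc |= 93<<0 -> acc=93 shift=7 [end]
Varint 1: bytes[0:1] = 5D -> value 93 (1 byte(s))
  byte[1]=0x09 cont=0 payload=0x09=9: acc |= 9<<0 -> acc=9 shift=7 [end]
Varint 2: bytes[1:2] = 09 -> value 9 (1 byte(s))
  byte[2]=0xEF cont=1 payload=0x6F=111: acc |= 111<<0 -> acc=111 shift=7
  byte[3]=0x32 cont=0 payload=0x32=50: acc |= 50<<7 -> acc=6511 shift=14 [end]
Varint 3: bytes[2:4] = EF 32 -> value 6511 (2 byte(s))
  byte[4]=0xD2 cont=1 payload=0x52=82: acc |= 82<<0 -> acc=82 shift=7
  byte[5]=0xED cont=1 payload=0x6D=109: acc |= 109<<7 -> acc=14034 shift=14
  byte[6]=0x15 cont=0 payload=0x15=21: acc |= 21<<14 -> acc=358098 shift=21 [end]
Varint 4: bytes[4:7] = D2 ED 15 -> value 358098 (3 byte(s))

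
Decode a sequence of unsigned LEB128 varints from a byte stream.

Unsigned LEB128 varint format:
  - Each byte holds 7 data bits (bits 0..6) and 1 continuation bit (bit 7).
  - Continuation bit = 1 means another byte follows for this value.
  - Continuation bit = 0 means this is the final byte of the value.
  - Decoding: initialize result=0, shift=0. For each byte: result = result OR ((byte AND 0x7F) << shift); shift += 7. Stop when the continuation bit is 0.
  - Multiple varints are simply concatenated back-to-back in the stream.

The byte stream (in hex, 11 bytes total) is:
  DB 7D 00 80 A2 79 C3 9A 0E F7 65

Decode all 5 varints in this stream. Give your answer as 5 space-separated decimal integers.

  byte[0]=0xDB cont=1 payload=0x5B=91: acc |= 91<<0 -> acc=91 shift=7
  byte[1]=0x7D cont=0 payload=0x7D=125: acc |= 125<<7 -> acc=16091 shift=14 [end]
Varint 1: bytes[0:2] = DB 7D -> value 16091 (2 byte(s))
  byte[2]=0x00 cont=0 payload=0x00=0: acc |= 0<<0 -> acc=0 shift=7 [end]
Varint 2: bytes[2:3] = 00 -> value 0 (1 byte(s))
  byte[3]=0x80 cont=1 payload=0x00=0: acc |= 0<<0 -> acc=0 shift=7
  byte[4]=0xA2 cont=1 payload=0x22=34: acc |= 34<<7 -> acc=4352 shift=14
  byte[5]=0x79 cont=0 payload=0x79=121: acc |= 121<<14 -> acc=1986816 shift=21 [end]
Varint 3: bytes[3:6] = 80 A2 79 -> value 1986816 (3 byte(s))
  byte[6]=0xC3 cont=1 payload=0x43=67: acc |= 67<<0 -> acc=67 shift=7
  byte[7]=0x9A cont=1 payload=0x1A=26: acc |= 26<<7 -> acc=3395 shift=14
  byte[8]=0x0E cont=0 payload=0x0E=14: acc |= 14<<14 -> acc=232771 shift=21 [end]
Varint 4: bytes[6:9] = C3 9A 0E -> value 232771 (3 byte(s))
  byte[9]=0xF7 cont=1 payload=0x77=119: acc |= 119<<0 -> acc=119 shift=7
  byte[10]=0x65 cont=0 payload=0x65=101: acc |= 101<<7 -> acc=13047 shift=14 [end]
Varint 5: bytes[9:11] = F7 65 -> value 13047 (2 byte(s))

Answer: 16091 0 1986816 232771 13047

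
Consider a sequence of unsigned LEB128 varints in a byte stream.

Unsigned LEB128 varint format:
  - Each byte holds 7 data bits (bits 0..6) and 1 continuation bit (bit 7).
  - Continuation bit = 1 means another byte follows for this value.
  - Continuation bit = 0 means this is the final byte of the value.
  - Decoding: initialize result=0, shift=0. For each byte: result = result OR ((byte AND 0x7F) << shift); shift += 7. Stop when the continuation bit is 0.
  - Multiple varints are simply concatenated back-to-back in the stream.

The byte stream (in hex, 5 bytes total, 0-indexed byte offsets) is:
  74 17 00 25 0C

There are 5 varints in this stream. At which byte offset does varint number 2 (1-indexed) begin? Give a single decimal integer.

Answer: 1

Derivation:
  byte[0]=0x74 cont=0 payload=0x74=116: acc |= 116<<0 -> acc=116 shift=7 [end]
Varint 1: bytes[0:1] = 74 -> value 116 (1 byte(s))
  byte[1]=0x17 cont=0 payload=0x17=23: acc |= 23<<0 -> acc=23 shift=7 [end]
Varint 2: bytes[1:2] = 17 -> value 23 (1 byte(s))
  byte[2]=0x00 cont=0 payload=0x00=0: acc |= 0<<0 -> acc=0 shift=7 [end]
Varint 3: bytes[2:3] = 00 -> value 0 (1 byte(s))
  byte[3]=0x25 cont=0 payload=0x25=37: acc |= 37<<0 -> acc=37 shift=7 [end]
Varint 4: bytes[3:4] = 25 -> value 37 (1 byte(s))
  byte[4]=0x0C cont=0 payload=0x0C=12: acc |= 12<<0 -> acc=12 shift=7 [end]
Varint 5: bytes[4:5] = 0C -> value 12 (1 byte(s))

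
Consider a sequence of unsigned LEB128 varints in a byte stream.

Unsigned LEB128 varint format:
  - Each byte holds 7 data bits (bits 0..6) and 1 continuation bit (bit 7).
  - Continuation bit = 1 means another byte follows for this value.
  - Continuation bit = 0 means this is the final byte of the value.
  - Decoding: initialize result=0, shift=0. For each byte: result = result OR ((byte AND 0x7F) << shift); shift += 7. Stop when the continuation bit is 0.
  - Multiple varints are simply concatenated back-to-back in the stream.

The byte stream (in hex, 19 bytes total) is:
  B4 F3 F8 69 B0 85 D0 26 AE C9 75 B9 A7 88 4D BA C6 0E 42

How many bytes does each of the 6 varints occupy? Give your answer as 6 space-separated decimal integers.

  byte[0]=0xB4 cont=1 payload=0x34=52: acc |= 52<<0 -> acc=52 shift=7
  byte[1]=0xF3 cont=1 payload=0x73=115: acc |= 115<<7 -> acc=14772 shift=14
  byte[2]=0xF8 cont=1 payload=0x78=120: acc |= 120<<14 -> acc=1980852 shift=21
  byte[3]=0x69 cont=0 payload=0x69=105: acc |= 105<<21 -> acc=222181812 shift=28 [end]
Varint 1: bytes[0:4] = B4 F3 F8 69 -> value 222181812 (4 byte(s))
  byte[4]=0xB0 cont=1 payload=0x30=48: acc |= 48<<0 -> acc=48 shift=7
  byte[5]=0x85 cont=1 payload=0x05=5: acc |= 5<<7 -> acc=688 shift=14
  byte[6]=0xD0 cont=1 payload=0x50=80: acc |= 80<<14 -> acc=1311408 shift=21
  byte[7]=0x26 cont=0 payload=0x26=38: acc |= 38<<21 -> acc=81003184 shift=28 [end]
Varint 2: bytes[4:8] = B0 85 D0 26 -> value 81003184 (4 byte(s))
  byte[8]=0xAE cont=1 payload=0x2E=46: acc |= 46<<0 -> acc=46 shift=7
  byte[9]=0xC9 cont=1 payload=0x49=73: acc |= 73<<7 -> acc=9390 shift=14
  byte[10]=0x75 cont=0 payload=0x75=117: acc |= 117<<14 -> acc=1926318 shift=21 [end]
Varint 3: bytes[8:11] = AE C9 75 -> value 1926318 (3 byte(s))
  byte[11]=0xB9 cont=1 payload=0x39=57: acc |= 57<<0 -> acc=57 shift=7
  byte[12]=0xA7 cont=1 payload=0x27=39: acc |= 39<<7 -> acc=5049 shift=14
  byte[13]=0x88 cont=1 payload=0x08=8: acc |= 8<<14 -> acc=136121 shift=21
  byte[14]=0x4D cont=0 payload=0x4D=77: acc |= 77<<21 -> acc=161616825 shift=28 [end]
Varint 4: bytes[11:15] = B9 A7 88 4D -> value 161616825 (4 byte(s))
  byte[15]=0xBA cont=1 payload=0x3A=58: acc |= 58<<0 -> acc=58 shift=7
  byte[16]=0xC6 cont=1 payload=0x46=70: acc |= 70<<7 -> acc=9018 shift=14
  byte[17]=0x0E cont=0 payload=0x0E=14: acc |= 14<<14 -> acc=238394 shift=21 [end]
Varint 5: bytes[15:18] = BA C6 0E -> value 238394 (3 byte(s))
  byte[18]=0x42 cont=0 payload=0x42=66: acc |= 66<<0 -> acc=66 shift=7 [end]
Varint 6: bytes[18:19] = 42 -> value 66 (1 byte(s))

Answer: 4 4 3 4 3 1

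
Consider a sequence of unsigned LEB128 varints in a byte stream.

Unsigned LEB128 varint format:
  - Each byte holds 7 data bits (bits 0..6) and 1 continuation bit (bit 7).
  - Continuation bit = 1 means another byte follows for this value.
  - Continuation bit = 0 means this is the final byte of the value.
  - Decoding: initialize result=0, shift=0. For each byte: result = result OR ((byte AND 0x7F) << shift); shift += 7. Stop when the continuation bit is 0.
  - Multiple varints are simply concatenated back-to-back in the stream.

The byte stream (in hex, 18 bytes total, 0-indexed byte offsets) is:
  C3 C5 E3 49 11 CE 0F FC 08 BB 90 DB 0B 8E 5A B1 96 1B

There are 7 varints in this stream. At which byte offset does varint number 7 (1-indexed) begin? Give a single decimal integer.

  byte[0]=0xC3 cont=1 payload=0x43=67: acc |= 67<<0 -> acc=67 shift=7
  byte[1]=0xC5 cont=1 payload=0x45=69: acc |= 69<<7 -> acc=8899 shift=14
  byte[2]=0xE3 cont=1 payload=0x63=99: acc |= 99<<14 -> acc=1630915 shift=21
  byte[3]=0x49 cont=0 payload=0x49=73: acc |= 73<<21 -> acc=154723011 shift=28 [end]
Varint 1: bytes[0:4] = C3 C5 E3 49 -> value 154723011 (4 byte(s))
  byte[4]=0x11 cont=0 payload=0x11=17: acc |= 17<<0 -> acc=17 shift=7 [end]
Varint 2: bytes[4:5] = 11 -> value 17 (1 byte(s))
  byte[5]=0xCE cont=1 payload=0x4E=78: acc |= 78<<0 -> acc=78 shift=7
  byte[6]=0x0F cont=0 payload=0x0F=15: acc |= 15<<7 -> acc=1998 shift=14 [end]
Varint 3: bytes[5:7] = CE 0F -> value 1998 (2 byte(s))
  byte[7]=0xFC cont=1 payload=0x7C=124: acc |= 124<<0 -> acc=124 shift=7
  byte[8]=0x08 cont=0 payload=0x08=8: acc |= 8<<7 -> acc=1148 shift=14 [end]
Varint 4: bytes[7:9] = FC 08 -> value 1148 (2 byte(s))
  byte[9]=0xBB cont=1 payload=0x3B=59: acc |= 59<<0 -> acc=59 shift=7
  byte[10]=0x90 cont=1 payload=0x10=16: acc |= 16<<7 -> acc=2107 shift=14
  byte[11]=0xDB cont=1 payload=0x5B=91: acc |= 91<<14 -> acc=1493051 shift=21
  byte[12]=0x0B cont=0 payload=0x0B=11: acc |= 11<<21 -> acc=24561723 shift=28 [end]
Varint 5: bytes[9:13] = BB 90 DB 0B -> value 24561723 (4 byte(s))
  byte[13]=0x8E cont=1 payload=0x0E=14: acc |= 14<<0 -> acc=14 shift=7
  byte[14]=0x5A cont=0 payload=0x5A=90: acc |= 90<<7 -> acc=11534 shift=14 [end]
Varint 6: bytes[13:15] = 8E 5A -> value 11534 (2 byte(s))
  byte[15]=0xB1 cont=1 payload=0x31=49: acc |= 49<<0 -> acc=49 shift=7
  byte[16]=0x96 cont=1 payload=0x16=22: acc |= 22<<7 -> acc=2865 shift=14
  byte[17]=0x1B cont=0 payload=0x1B=27: acc |= 27<<14 -> acc=445233 shift=21 [end]
Varint 7: bytes[15:18] = B1 96 1B -> value 445233 (3 byte(s))

Answer: 15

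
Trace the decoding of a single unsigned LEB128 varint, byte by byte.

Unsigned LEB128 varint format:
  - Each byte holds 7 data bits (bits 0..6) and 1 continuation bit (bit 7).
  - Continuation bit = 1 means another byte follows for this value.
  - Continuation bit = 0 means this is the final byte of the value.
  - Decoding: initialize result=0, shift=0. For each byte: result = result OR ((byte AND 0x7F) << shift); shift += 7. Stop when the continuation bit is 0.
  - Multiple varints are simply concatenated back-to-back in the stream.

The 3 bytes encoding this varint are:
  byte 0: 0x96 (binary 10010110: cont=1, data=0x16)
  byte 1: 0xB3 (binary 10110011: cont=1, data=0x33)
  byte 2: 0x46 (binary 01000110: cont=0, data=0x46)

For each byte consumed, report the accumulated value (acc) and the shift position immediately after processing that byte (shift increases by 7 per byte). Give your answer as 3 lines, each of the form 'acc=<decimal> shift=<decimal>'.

byte 0=0x96: payload=0x16=22, contrib = 22<<0 = 22; acc -> 22, shift -> 7
byte 1=0xB3: payload=0x33=51, contrib = 51<<7 = 6528; acc -> 6550, shift -> 14
byte 2=0x46: payload=0x46=70, contrib = 70<<14 = 1146880; acc -> 1153430, shift -> 21

Answer: acc=22 shift=7
acc=6550 shift=14
acc=1153430 shift=21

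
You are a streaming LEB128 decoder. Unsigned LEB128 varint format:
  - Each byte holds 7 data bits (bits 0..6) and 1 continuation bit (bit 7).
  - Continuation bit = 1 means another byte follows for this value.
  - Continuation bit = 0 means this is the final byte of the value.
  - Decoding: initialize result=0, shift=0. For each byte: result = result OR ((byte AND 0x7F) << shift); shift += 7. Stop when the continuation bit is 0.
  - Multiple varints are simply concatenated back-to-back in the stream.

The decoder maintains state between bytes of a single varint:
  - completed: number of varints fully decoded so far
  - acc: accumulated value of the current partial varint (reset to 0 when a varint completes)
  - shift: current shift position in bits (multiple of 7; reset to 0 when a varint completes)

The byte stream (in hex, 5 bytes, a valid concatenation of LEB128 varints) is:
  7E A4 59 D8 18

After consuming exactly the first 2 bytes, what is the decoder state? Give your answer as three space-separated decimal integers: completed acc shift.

Answer: 1 36 7

Derivation:
byte[0]=0x7E cont=0 payload=0x7E: varint #1 complete (value=126); reset -> completed=1 acc=0 shift=0
byte[1]=0xA4 cont=1 payload=0x24: acc |= 36<<0 -> completed=1 acc=36 shift=7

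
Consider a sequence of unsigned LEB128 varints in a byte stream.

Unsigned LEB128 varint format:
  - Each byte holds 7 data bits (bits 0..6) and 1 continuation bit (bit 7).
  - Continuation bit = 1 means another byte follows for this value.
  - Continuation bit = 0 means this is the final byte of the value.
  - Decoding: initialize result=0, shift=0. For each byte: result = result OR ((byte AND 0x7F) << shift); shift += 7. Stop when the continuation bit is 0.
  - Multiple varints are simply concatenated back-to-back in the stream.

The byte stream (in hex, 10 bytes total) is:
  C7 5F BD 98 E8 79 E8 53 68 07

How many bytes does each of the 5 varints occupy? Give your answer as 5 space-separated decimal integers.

  byte[0]=0xC7 cont=1 payload=0x47=71: acc |= 71<<0 -> acc=71 shift=7
  byte[1]=0x5F cont=0 payload=0x5F=95: acc |= 95<<7 -> acc=12231 shift=14 [end]
Varint 1: bytes[0:2] = C7 5F -> value 12231 (2 byte(s))
  byte[2]=0xBD cont=1 payload=0x3D=61: acc |= 61<<0 -> acc=61 shift=7
  byte[3]=0x98 cont=1 payload=0x18=24: acc |= 24<<7 -> acc=3133 shift=14
  byte[4]=0xE8 cont=1 payload=0x68=104: acc |= 104<<14 -> acc=1707069 shift=21
  byte[5]=0x79 cont=0 payload=0x79=121: acc |= 121<<21 -> acc=255462461 shift=28 [end]
Varint 2: bytes[2:6] = BD 98 E8 79 -> value 255462461 (4 byte(s))
  byte[6]=0xE8 cont=1 payload=0x68=104: acc |= 104<<0 -> acc=104 shift=7
  byte[7]=0x53 cont=0 payload=0x53=83: acc |= 83<<7 -> acc=10728 shift=14 [end]
Varint 3: bytes[6:8] = E8 53 -> value 10728 (2 byte(s))
  byte[8]=0x68 cont=0 payload=0x68=104: acc |= 104<<0 -> acc=104 shift=7 [end]
Varint 4: bytes[8:9] = 68 -> value 104 (1 byte(s))
  byte[9]=0x07 cont=0 payload=0x07=7: acc |= 7<<0 -> acc=7 shift=7 [end]
Varint 5: bytes[9:10] = 07 -> value 7 (1 byte(s))

Answer: 2 4 2 1 1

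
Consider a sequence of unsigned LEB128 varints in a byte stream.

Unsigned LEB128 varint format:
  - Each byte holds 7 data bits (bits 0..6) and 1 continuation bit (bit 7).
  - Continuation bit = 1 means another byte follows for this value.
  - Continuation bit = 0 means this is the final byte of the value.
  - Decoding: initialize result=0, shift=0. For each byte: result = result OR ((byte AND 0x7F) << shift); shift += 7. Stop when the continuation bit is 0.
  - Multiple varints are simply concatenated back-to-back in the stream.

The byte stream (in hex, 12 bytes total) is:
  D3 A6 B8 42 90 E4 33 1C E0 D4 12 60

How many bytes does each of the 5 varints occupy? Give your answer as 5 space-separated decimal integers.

Answer: 4 3 1 3 1

Derivation:
  byte[0]=0xD3 cont=1 payload=0x53=83: acc |= 83<<0 -> acc=83 shift=7
  byte[1]=0xA6 cont=1 payload=0x26=38: acc |= 38<<7 -> acc=4947 shift=14
  byte[2]=0xB8 cont=1 payload=0x38=56: acc |= 56<<14 -> acc=922451 shift=21
  byte[3]=0x42 cont=0 payload=0x42=66: acc |= 66<<21 -> acc=139334483 shift=28 [end]
Varint 1: bytes[0:4] = D3 A6 B8 42 -> value 139334483 (4 byte(s))
  byte[4]=0x90 cont=1 payload=0x10=16: acc |= 16<<0 -> acc=16 shift=7
  byte[5]=0xE4 cont=1 payload=0x64=100: acc |= 100<<7 -> acc=12816 shift=14
  byte[6]=0x33 cont=0 payload=0x33=51: acc |= 51<<14 -> acc=848400 shift=21 [end]
Varint 2: bytes[4:7] = 90 E4 33 -> value 848400 (3 byte(s))
  byte[7]=0x1C cont=0 payload=0x1C=28: acc |= 28<<0 -> acc=28 shift=7 [end]
Varint 3: bytes[7:8] = 1C -> value 28 (1 byte(s))
  byte[8]=0xE0 cont=1 payload=0x60=96: acc |= 96<<0 -> acc=96 shift=7
  byte[9]=0xD4 cont=1 payload=0x54=84: acc |= 84<<7 -> acc=10848 shift=14
  byte[10]=0x12 cont=0 payload=0x12=18: acc |= 18<<14 -> acc=305760 shift=21 [end]
Varint 4: bytes[8:11] = E0 D4 12 -> value 305760 (3 byte(s))
  byte[11]=0x60 cont=0 payload=0x60=96: acc |= 96<<0 -> acc=96 shift=7 [end]
Varint 5: bytes[11:12] = 60 -> value 96 (1 byte(s))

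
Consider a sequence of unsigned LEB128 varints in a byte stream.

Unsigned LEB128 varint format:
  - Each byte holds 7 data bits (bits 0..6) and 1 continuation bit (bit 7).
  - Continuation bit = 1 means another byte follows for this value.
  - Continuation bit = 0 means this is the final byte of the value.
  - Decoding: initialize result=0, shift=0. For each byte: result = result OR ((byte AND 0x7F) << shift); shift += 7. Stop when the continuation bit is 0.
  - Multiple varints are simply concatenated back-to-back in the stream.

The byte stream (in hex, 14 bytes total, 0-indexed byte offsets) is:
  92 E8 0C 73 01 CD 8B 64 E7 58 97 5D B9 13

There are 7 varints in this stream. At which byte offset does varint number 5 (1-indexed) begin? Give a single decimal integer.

  byte[0]=0x92 cont=1 payload=0x12=18: acc |= 18<<0 -> acc=18 shift=7
  byte[1]=0xE8 cont=1 payload=0x68=104: acc |= 104<<7 -> acc=13330 shift=14
  byte[2]=0x0C cont=0 payload=0x0C=12: acc |= 12<<14 -> acc=209938 shift=21 [end]
Varint 1: bytes[0:3] = 92 E8 0C -> value 209938 (3 byte(s))
  byte[3]=0x73 cont=0 payload=0x73=115: acc |= 115<<0 -> acc=115 shift=7 [end]
Varint 2: bytes[3:4] = 73 -> value 115 (1 byte(s))
  byte[4]=0x01 cont=0 payload=0x01=1: acc |= 1<<0 -> acc=1 shift=7 [end]
Varint 3: bytes[4:5] = 01 -> value 1 (1 byte(s))
  byte[5]=0xCD cont=1 payload=0x4D=77: acc |= 77<<0 -> acc=77 shift=7
  byte[6]=0x8B cont=1 payload=0x0B=11: acc |= 11<<7 -> acc=1485 shift=14
  byte[7]=0x64 cont=0 payload=0x64=100: acc |= 100<<14 -> acc=1639885 shift=21 [end]
Varint 4: bytes[5:8] = CD 8B 64 -> value 1639885 (3 byte(s))
  byte[8]=0xE7 cont=1 payload=0x67=103: acc |= 103<<0 -> acc=103 shift=7
  byte[9]=0x58 cont=0 payload=0x58=88: acc |= 88<<7 -> acc=11367 shift=14 [end]
Varint 5: bytes[8:10] = E7 58 -> value 11367 (2 byte(s))
  byte[10]=0x97 cont=1 payload=0x17=23: acc |= 23<<0 -> acc=23 shift=7
  byte[11]=0x5D cont=0 payload=0x5D=93: acc |= 93<<7 -> acc=11927 shift=14 [end]
Varint 6: bytes[10:12] = 97 5D -> value 11927 (2 byte(s))
  byte[12]=0xB9 cont=1 payload=0x39=57: acc |= 57<<0 -> acc=57 shift=7
  byte[13]=0x13 cont=0 payload=0x13=19: acc |= 19<<7 -> acc=2489 shift=14 [end]
Varint 7: bytes[12:14] = B9 13 -> value 2489 (2 byte(s))

Answer: 8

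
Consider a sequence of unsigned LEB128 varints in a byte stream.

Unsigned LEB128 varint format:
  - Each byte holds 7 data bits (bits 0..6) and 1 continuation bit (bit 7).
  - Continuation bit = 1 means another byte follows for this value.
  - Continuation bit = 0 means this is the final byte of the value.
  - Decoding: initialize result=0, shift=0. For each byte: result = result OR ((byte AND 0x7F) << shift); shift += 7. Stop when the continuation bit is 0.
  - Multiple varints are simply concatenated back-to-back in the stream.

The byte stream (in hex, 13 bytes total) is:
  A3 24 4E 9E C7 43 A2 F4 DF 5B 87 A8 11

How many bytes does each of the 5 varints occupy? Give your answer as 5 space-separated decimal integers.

  byte[0]=0xA3 cont=1 payload=0x23=35: acc |= 35<<0 -> acc=35 shift=7
  byte[1]=0x24 cont=0 payload=0x24=36: acc |= 36<<7 -> acc=4643 shift=14 [end]
Varint 1: bytes[0:2] = A3 24 -> value 4643 (2 byte(s))
  byte[2]=0x4E cont=0 payload=0x4E=78: acc |= 78<<0 -> acc=78 shift=7 [end]
Varint 2: bytes[2:3] = 4E -> value 78 (1 byte(s))
  byte[3]=0x9E cont=1 payload=0x1E=30: acc |= 30<<0 -> acc=30 shift=7
  byte[4]=0xC7 cont=1 payload=0x47=71: acc |= 71<<7 -> acc=9118 shift=14
  byte[5]=0x43 cont=0 payload=0x43=67: acc |= 67<<14 -> acc=1106846 shift=21 [end]
Varint 3: bytes[3:6] = 9E C7 43 -> value 1106846 (3 byte(s))
  byte[6]=0xA2 cont=1 payload=0x22=34: acc |= 34<<0 -> acc=34 shift=7
  byte[7]=0xF4 cont=1 payload=0x74=116: acc |= 116<<7 -> acc=14882 shift=14
  byte[8]=0xDF cont=1 payload=0x5F=95: acc |= 95<<14 -> acc=1571362 shift=21
  byte[9]=0x5B cont=0 payload=0x5B=91: acc |= 91<<21 -> acc=192412194 shift=28 [end]
Varint 4: bytes[6:10] = A2 F4 DF 5B -> value 192412194 (4 byte(s))
  byte[10]=0x87 cont=1 payload=0x07=7: acc |= 7<<0 -> acc=7 shift=7
  byte[11]=0xA8 cont=1 payload=0x28=40: acc |= 40<<7 -> acc=5127 shift=14
  byte[12]=0x11 cont=0 payload=0x11=17: acc |= 17<<14 -> acc=283655 shift=21 [end]
Varint 5: bytes[10:13] = 87 A8 11 -> value 283655 (3 byte(s))

Answer: 2 1 3 4 3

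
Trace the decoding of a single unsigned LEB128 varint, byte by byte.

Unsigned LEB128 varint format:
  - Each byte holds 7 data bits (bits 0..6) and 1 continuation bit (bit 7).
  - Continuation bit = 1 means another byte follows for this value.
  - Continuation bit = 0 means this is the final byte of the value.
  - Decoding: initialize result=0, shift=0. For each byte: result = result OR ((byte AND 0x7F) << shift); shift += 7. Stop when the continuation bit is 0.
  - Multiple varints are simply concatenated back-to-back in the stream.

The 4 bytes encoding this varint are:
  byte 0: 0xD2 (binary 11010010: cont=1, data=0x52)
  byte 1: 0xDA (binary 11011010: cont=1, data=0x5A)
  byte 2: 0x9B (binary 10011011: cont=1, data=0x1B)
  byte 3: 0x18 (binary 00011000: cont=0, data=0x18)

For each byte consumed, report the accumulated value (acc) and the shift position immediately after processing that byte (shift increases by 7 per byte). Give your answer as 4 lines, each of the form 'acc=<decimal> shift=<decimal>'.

Answer: acc=82 shift=7
acc=11602 shift=14
acc=453970 shift=21
acc=50785618 shift=28

Derivation:
byte 0=0xD2: payload=0x52=82, contrib = 82<<0 = 82; acc -> 82, shift -> 7
byte 1=0xDA: payload=0x5A=90, contrib = 90<<7 = 11520; acc -> 11602, shift -> 14
byte 2=0x9B: payload=0x1B=27, contrib = 27<<14 = 442368; acc -> 453970, shift -> 21
byte 3=0x18: payload=0x18=24, contrib = 24<<21 = 50331648; acc -> 50785618, shift -> 28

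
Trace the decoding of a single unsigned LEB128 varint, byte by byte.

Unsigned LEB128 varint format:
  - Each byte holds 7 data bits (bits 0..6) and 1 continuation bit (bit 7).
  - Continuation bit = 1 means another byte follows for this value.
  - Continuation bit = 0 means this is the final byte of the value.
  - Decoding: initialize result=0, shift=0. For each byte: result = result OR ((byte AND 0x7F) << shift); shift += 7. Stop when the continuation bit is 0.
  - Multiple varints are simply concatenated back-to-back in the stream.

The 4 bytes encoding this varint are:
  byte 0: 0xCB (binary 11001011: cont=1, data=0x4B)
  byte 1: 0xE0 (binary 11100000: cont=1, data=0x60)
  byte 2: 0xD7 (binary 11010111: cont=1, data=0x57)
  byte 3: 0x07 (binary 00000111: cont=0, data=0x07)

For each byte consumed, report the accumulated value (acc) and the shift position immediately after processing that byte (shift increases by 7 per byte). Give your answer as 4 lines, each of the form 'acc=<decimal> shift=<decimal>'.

Answer: acc=75 shift=7
acc=12363 shift=14
acc=1437771 shift=21
acc=16117835 shift=28

Derivation:
byte 0=0xCB: payload=0x4B=75, contrib = 75<<0 = 75; acc -> 75, shift -> 7
byte 1=0xE0: payload=0x60=96, contrib = 96<<7 = 12288; acc -> 12363, shift -> 14
byte 2=0xD7: payload=0x57=87, contrib = 87<<14 = 1425408; acc -> 1437771, shift -> 21
byte 3=0x07: payload=0x07=7, contrib = 7<<21 = 14680064; acc -> 16117835, shift -> 28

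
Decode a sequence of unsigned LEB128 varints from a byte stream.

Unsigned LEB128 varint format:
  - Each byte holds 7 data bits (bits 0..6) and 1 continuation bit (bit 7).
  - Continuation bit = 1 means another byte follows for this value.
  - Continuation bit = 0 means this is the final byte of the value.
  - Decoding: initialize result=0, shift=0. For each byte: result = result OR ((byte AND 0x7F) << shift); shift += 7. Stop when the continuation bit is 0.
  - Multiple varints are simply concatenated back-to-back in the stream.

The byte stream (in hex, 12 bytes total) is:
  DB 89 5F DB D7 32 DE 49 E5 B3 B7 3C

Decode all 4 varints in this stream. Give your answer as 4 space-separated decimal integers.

Answer: 1557723 830427 9438 126736869

Derivation:
  byte[0]=0xDB cont=1 payload=0x5B=91: acc |= 91<<0 -> acc=91 shift=7
  byte[1]=0x89 cont=1 payload=0x09=9: acc |= 9<<7 -> acc=1243 shift=14
  byte[2]=0x5F cont=0 payload=0x5F=95: acc |= 95<<14 -> acc=1557723 shift=21 [end]
Varint 1: bytes[0:3] = DB 89 5F -> value 1557723 (3 byte(s))
  byte[3]=0xDB cont=1 payload=0x5B=91: acc |= 91<<0 -> acc=91 shift=7
  byte[4]=0xD7 cont=1 payload=0x57=87: acc |= 87<<7 -> acc=11227 shift=14
  byte[5]=0x32 cont=0 payload=0x32=50: acc |= 50<<14 -> acc=830427 shift=21 [end]
Varint 2: bytes[3:6] = DB D7 32 -> value 830427 (3 byte(s))
  byte[6]=0xDE cont=1 payload=0x5E=94: acc |= 94<<0 -> acc=94 shift=7
  byte[7]=0x49 cont=0 payload=0x49=73: acc |= 73<<7 -> acc=9438 shift=14 [end]
Varint 3: bytes[6:8] = DE 49 -> value 9438 (2 byte(s))
  byte[8]=0xE5 cont=1 payload=0x65=101: acc |= 101<<0 -> acc=101 shift=7
  byte[9]=0xB3 cont=1 payload=0x33=51: acc |= 51<<7 -> acc=6629 shift=14
  byte[10]=0xB7 cont=1 payload=0x37=55: acc |= 55<<14 -> acc=907749 shift=21
  byte[11]=0x3C cont=0 payload=0x3C=60: acc |= 60<<21 -> acc=126736869 shift=28 [end]
Varint 4: bytes[8:12] = E5 B3 B7 3C -> value 126736869 (4 byte(s))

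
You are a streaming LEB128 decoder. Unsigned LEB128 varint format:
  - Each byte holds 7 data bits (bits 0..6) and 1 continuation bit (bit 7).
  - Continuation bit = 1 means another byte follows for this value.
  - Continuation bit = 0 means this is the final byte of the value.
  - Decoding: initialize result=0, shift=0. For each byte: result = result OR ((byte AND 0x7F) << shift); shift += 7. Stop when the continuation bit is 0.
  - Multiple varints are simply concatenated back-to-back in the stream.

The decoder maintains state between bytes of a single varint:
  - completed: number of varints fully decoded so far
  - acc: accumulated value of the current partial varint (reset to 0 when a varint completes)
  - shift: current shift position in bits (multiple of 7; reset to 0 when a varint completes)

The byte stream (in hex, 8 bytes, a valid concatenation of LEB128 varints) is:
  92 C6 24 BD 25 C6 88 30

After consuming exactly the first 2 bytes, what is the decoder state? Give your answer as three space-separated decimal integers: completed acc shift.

byte[0]=0x92 cont=1 payload=0x12: acc |= 18<<0 -> completed=0 acc=18 shift=7
byte[1]=0xC6 cont=1 payload=0x46: acc |= 70<<7 -> completed=0 acc=8978 shift=14

Answer: 0 8978 14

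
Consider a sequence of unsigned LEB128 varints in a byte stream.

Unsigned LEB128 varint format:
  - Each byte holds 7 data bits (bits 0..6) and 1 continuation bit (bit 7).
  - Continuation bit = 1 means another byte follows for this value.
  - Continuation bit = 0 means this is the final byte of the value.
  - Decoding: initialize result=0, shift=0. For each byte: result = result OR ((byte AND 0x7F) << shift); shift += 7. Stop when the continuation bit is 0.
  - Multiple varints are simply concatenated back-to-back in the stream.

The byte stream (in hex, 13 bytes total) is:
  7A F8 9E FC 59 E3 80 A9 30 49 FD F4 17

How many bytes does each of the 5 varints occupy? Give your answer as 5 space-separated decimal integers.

  byte[0]=0x7A cont=0 payload=0x7A=122: acc |= 122<<0 -> acc=122 shift=7 [end]
Varint 1: bytes[0:1] = 7A -> value 122 (1 byte(s))
  byte[1]=0xF8 cont=1 payload=0x78=120: acc |= 120<<0 -> acc=120 shift=7
  byte[2]=0x9E cont=1 payload=0x1E=30: acc |= 30<<7 -> acc=3960 shift=14
  byte[3]=0xFC cont=1 payload=0x7C=124: acc |= 124<<14 -> acc=2035576 shift=21
  byte[4]=0x59 cont=0 payload=0x59=89: acc |= 89<<21 -> acc=188682104 shift=28 [end]
Varint 2: bytes[1:5] = F8 9E FC 59 -> value 188682104 (4 byte(s))
  byte[5]=0xE3 cont=1 payload=0x63=99: acc |= 99<<0 -> acc=99 shift=7
  byte[6]=0x80 cont=1 payload=0x00=0: acc |= 0<<7 -> acc=99 shift=14
  byte[7]=0xA9 cont=1 payload=0x29=41: acc |= 41<<14 -> acc=671843 shift=21
  byte[8]=0x30 cont=0 payload=0x30=48: acc |= 48<<21 -> acc=101335139 shift=28 [end]
Varint 3: bytes[5:9] = E3 80 A9 30 -> value 101335139 (4 byte(s))
  byte[9]=0x49 cont=0 payload=0x49=73: acc |= 73<<0 -> acc=73 shift=7 [end]
Varint 4: bytes[9:10] = 49 -> value 73 (1 byte(s))
  byte[10]=0xFD cont=1 payload=0x7D=125: acc |= 125<<0 -> acc=125 shift=7
  byte[11]=0xF4 cont=1 payload=0x74=116: acc |= 116<<7 -> acc=14973 shift=14
  byte[12]=0x17 cont=0 payload=0x17=23: acc |= 23<<14 -> acc=391805 shift=21 [end]
Varint 5: bytes[10:13] = FD F4 17 -> value 391805 (3 byte(s))

Answer: 1 4 4 1 3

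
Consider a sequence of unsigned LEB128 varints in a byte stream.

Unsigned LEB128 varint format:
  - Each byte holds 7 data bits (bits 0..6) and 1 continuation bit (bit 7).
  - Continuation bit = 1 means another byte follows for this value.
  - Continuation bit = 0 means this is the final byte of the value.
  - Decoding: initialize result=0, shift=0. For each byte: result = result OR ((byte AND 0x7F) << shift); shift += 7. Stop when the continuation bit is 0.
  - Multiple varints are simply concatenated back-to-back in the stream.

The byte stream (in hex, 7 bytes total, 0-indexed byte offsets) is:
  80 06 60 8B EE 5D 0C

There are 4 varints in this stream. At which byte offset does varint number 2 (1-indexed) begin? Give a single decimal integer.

Answer: 2

Derivation:
  byte[0]=0x80 cont=1 payload=0x00=0: acc |= 0<<0 -> acc=0 shift=7
  byte[1]=0x06 cont=0 payload=0x06=6: acc |= 6<<7 -> acc=768 shift=14 [end]
Varint 1: bytes[0:2] = 80 06 -> value 768 (2 byte(s))
  byte[2]=0x60 cont=0 payload=0x60=96: acc |= 96<<0 -> acc=96 shift=7 [end]
Varint 2: bytes[2:3] = 60 -> value 96 (1 byte(s))
  byte[3]=0x8B cont=1 payload=0x0B=11: acc |= 11<<0 -> acc=11 shift=7
  byte[4]=0xEE cont=1 payload=0x6E=110: acc |= 110<<7 -> acc=14091 shift=14
  byte[5]=0x5D cont=0 payload=0x5D=93: acc |= 93<<14 -> acc=1537803 shift=21 [end]
Varint 3: bytes[3:6] = 8B EE 5D -> value 1537803 (3 byte(s))
  byte[6]=0x0C cont=0 payload=0x0C=12: acc |= 12<<0 -> acc=12 shift=7 [end]
Varint 4: bytes[6:7] = 0C -> value 12 (1 byte(s))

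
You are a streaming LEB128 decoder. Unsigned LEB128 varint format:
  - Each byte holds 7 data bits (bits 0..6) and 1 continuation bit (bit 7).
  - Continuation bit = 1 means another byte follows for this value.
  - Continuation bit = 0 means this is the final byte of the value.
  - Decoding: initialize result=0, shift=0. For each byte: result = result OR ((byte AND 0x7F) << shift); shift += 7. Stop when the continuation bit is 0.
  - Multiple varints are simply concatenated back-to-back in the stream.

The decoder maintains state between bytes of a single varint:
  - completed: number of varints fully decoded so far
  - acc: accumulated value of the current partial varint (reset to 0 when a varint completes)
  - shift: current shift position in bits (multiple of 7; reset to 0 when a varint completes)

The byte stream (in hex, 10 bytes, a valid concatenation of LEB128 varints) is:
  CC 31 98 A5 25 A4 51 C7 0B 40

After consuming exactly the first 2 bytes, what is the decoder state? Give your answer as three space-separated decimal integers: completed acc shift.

byte[0]=0xCC cont=1 payload=0x4C: acc |= 76<<0 -> completed=0 acc=76 shift=7
byte[1]=0x31 cont=0 payload=0x31: varint #1 complete (value=6348); reset -> completed=1 acc=0 shift=0

Answer: 1 0 0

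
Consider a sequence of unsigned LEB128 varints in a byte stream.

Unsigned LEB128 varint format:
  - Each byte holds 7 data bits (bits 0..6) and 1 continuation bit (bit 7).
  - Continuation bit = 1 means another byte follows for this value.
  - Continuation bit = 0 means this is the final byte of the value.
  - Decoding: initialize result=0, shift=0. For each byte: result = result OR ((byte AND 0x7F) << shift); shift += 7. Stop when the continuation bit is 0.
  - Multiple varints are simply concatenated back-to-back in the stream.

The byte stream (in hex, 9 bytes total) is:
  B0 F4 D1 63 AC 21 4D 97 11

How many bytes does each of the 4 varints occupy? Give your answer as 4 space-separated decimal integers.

Answer: 4 2 1 2

Derivation:
  byte[0]=0xB0 cont=1 payload=0x30=48: acc |= 48<<0 -> acc=48 shift=7
  byte[1]=0xF4 cont=1 payload=0x74=116: acc |= 116<<7 -> acc=14896 shift=14
  byte[2]=0xD1 cont=1 payload=0x51=81: acc |= 81<<14 -> acc=1342000 shift=21
  byte[3]=0x63 cont=0 payload=0x63=99: acc |= 99<<21 -> acc=208960048 shift=28 [end]
Varint 1: bytes[0:4] = B0 F4 D1 63 -> value 208960048 (4 byte(s))
  byte[4]=0xAC cont=1 payload=0x2C=44: acc |= 44<<0 -> acc=44 shift=7
  byte[5]=0x21 cont=0 payload=0x21=33: acc |= 33<<7 -> acc=4268 shift=14 [end]
Varint 2: bytes[4:6] = AC 21 -> value 4268 (2 byte(s))
  byte[6]=0x4D cont=0 payload=0x4D=77: acc |= 77<<0 -> acc=77 shift=7 [end]
Varint 3: bytes[6:7] = 4D -> value 77 (1 byte(s))
  byte[7]=0x97 cont=1 payload=0x17=23: acc |= 23<<0 -> acc=23 shift=7
  byte[8]=0x11 cont=0 payload=0x11=17: acc |= 17<<7 -> acc=2199 shift=14 [end]
Varint 4: bytes[7:9] = 97 11 -> value 2199 (2 byte(s))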